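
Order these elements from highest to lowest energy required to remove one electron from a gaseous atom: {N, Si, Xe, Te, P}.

N > Xe > P > Te > Si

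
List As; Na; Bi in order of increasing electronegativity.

Na is in period 3, group 1; As is in period 4, group 15; Bi is in period 6, group 15.
Smaller atoms with higher effective nuclear charge are more electronegative.
These span different periods and groups, so the two trends combine.
Bi > Na: the two effects oppose for this pair; the across-period effect wins (2.02 vs 0.93).
As > Bi: As sits above Bi in group 15, so the down-group effect alone puts As higher.
Tabulated electronegativity (Pauling): Na 0.93, As 2.18, Bi 2.02.
So from lowest to highest: Na < Bi < As.

Na, Bi, As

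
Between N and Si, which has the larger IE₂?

N

Consider each +1 ion: N⁺ still has 4 valence electrons; Si⁺ still has 3 valence electrons.
All are still removing valence electrons, so compare the +1 ions as you would atoms: IE_2 generally rises across a period (higher Z_eff) and falls down a group (larger shell), subject to the usual subshell exceptions.
Valence configurations: N⁺ [He]2s²2p², Si⁺ [Ne]3s²3p¹.
The numbers (kJ/mol): N 2856, Si 1577.
So the second ionization energies run Si < N.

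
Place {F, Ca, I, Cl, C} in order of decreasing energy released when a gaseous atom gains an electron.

C is in period 2, group 14; F is in period 2, group 17; Cl is in period 3, group 17; Ca is in period 4, group 2; I is in period 5, group 17.
EA tends to increase across a period and decrease down a group, though the pattern is less regular than for IE or radius.
Here both period and group differ, so the two effects have to be weighed against each other.
C > Ca: relative to Ca, both the across-period and down-group shifts push C's electron affinity up.
I > C: period and group pull opposite ways; the across-period shift dominates (295 vs 122 kJ/mol).
F > I: F sits above I in group 17, so the down-group effect alone puts F higher.
Cl > F: this pair runs against the simple trend — see the exception note.
Note the exception: Cl has a higher electron affinity than F, contrary to the simple trend — F's small 2p subshell makes the incoming electron feel strong e⁻–e⁻ repulsion, so Cl actually releases more energy on gaining an electron.
For reference (kJ/mol): C 122, F 328, Cl 349, Ca 2, I 295.
So from highest to lowest: Cl > F > I > C > Ca.

Cl > F > I > C > Ca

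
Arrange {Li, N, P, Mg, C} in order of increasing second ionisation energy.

Consider each +1 ion: Li⁺ is the bare [He] core; N⁺ still has 4 valence electrons; P⁺ still has 4 valence electrons; Mg⁺ still has 1 valence electron; C⁺ still has 3 valence electrons.
Core electrons are held far more tightly than valence electrons, so Li tops the IE_2 order.
Valence configurations: N⁺ [He]2s²2p², P⁺ [Ne]3s²3p², Mg⁺ [Ne]3s¹, C⁺ [He]2s²2p¹.
Approximate IE_2 values (kJ/mol): Li 7298, N 2856, P 1907, Mg 1451, C 2353.
Hence IE_2: Mg < P < C < N < Li.

Mg, P, C, N, Li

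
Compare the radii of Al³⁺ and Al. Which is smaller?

Forming Al³⁺ removes 3 electrons from Al. Fewer electrons for the same nuclear charge means less shielding and a higher Z_eff on the remaining electrons, and for main-group metals the entire outer shell is lost.
A cation is smaller than its parent atom: Al³⁺ < Al.

Al³⁺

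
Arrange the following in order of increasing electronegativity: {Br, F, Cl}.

F is in period 2, group 17; Cl is in period 3, group 17; Br is in period 4, group 17.
Atoms toward the upper right of the periodic table pull bonding electrons most strongly.
All are in group 17, so electronegativity increases up the group.
So from lowest to highest: Br < Cl < F.

Br < Cl < F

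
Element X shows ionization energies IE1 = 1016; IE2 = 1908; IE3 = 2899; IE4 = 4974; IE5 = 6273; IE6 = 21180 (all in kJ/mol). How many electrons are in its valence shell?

Look for the largest jump between consecutive ionization energies: IE6/IE5 ≈ 3.4, far larger than any earlier ratio.
That jump marks the point where a core electron is being removed. So the atom has 5 valence electrons.

5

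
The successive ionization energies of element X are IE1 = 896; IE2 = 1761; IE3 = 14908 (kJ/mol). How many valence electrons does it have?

2

Look for the largest jump between consecutive ionization energies: IE3/IE2 ≈ 8.5, far larger than any earlier ratio.
That jump marks the point where a core electron is being removed. So the atom has 2 valence electrons.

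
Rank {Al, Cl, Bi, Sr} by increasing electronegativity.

Sr < Al < Bi < Cl

Al is in period 3, group 13; Cl is in period 3, group 17; Sr is in period 5, group 2; Bi is in period 6, group 15.
Atoms toward the upper right of the periodic table pull bonding electrons most strongly.
These span different periods and groups, so the two trends combine.
Al > Sr: relative to Sr, both the across-period and down-group shifts push Al's electronegativity up.
Bi > Al: the two effects oppose for this pair; the across-period effect wins (2.02 vs 1.61).
Cl > Bi: relative to Bi, both the across-period and down-group shifts push Cl's electronegativity up.
Approximate values (Pauling): Al 1.61, Cl 3.16, Sr 0.95, Bi 2.02.
So from lowest to highest: Sr < Al < Bi < Cl.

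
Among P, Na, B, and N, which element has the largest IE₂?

The second ionization energy removes an electron from the +1 ion. For each element: P⁺ still has 4 valence electrons; Na⁺ is the bare [Ne] core; B⁺ still has 2 valence electrons; N⁺ still has 4 valence electrons.
Core electrons are held far more tightly than valence electrons, so Na tops the IE_2 order.
Valence configurations: P⁺ [Ne]3s²3p², B⁺ [He]2s², N⁺ [He]2s²2p².
Tabulated IE_2 (kJ/mol): P 1907, Na 4562, B 2427, N 2856.
Hence IE_2: P < B < N < Na.

Na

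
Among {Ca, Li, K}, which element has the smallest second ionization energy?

IE_2 is the cost of taking one more electron from the +1 cation: Ca⁺ still has 1 valence electron; Li⁺ is the bare [He] core; K⁺ is the bare [Ar] core.
Pulling an electron out of a noble-gas core costs far more than removing a remaining valence electron, so K and Li sit at the high end of IE_2.
The numbers (kJ/mol): Ca 1145, Li 7298, K 3052.
So the second ionization energies run Ca < K < Li.

Ca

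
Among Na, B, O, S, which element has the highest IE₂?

Na

Consider each +1 ion: Na⁺ is the bare [Ne] core; B⁺ still has 2 valence electrons; O⁺ still has 5 valence electrons; S⁺ still has 5 valence electrons.
Core electrons are held far more tightly than valence electrons, so Na tops the IE_2 order.
Valence configurations: B⁺ [He]2s², O⁺ [He]2s²2p³, S⁺ [Ne]3s²3p³.
The numbers (kJ/mol): Na 4562, B 2427, O 3388, S 2252.
So the second ionization energies run S < B < O < Na.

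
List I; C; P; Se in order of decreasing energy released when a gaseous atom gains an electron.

I > Se > C > P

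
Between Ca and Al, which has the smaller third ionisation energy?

IE_3 is the cost of taking one more electron from the +2 cation: Ca²⁺ is the bare [Ar] core; Al²⁺ still has 1 valence electron.
Pulling an electron out of a noble-gas core costs far more than removing a remaining valence electron, so Ca sits at the high end of IE_3.
Approximate IE_3 values (kJ/mol): Ca 4912, Al 2745.
Hence IE_3: Al < Ca.

Al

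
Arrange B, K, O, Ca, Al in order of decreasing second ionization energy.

O > K > B > Al > Ca

The second ionization energy removes an electron from the +1 ion. For each element: B⁺ still has 2 valence electrons; K⁺ is the bare [Ar] core; O⁺ still has 5 valence electrons; Ca⁺ still has 1 valence electron; Al⁺ still has 2 valence electrons.
Usually core removal costs more than valence removal, but here the competition is close: a tightly held n=2 valence electron can cost more to remove than an n=3 core electron, so the actual values have to decide it.
Valence configurations: B⁺ [He]2s², O⁺ [He]2s²2p³, Ca⁺ [Ar]4s¹, Al⁺ [Ne]3s².
Approximate IE_2 values (kJ/mol): B 2427, K 3052, O 3388, Ca 1145, Al 1817.
Putting it together, IE_2: Ca < Al < B < K < O.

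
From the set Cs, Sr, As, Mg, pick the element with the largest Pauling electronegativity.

As

Mg is in period 3, group 2; As is in period 4, group 15; Sr is in period 5, group 2; Cs is in period 6, group 1.
Atoms toward the upper right of the periodic table pull bonding electrons most strongly.
These span different periods and groups, so the two trends combine.
Sr > Cs: relative to Cs, both the across-period and down-group shifts push Sr's electronegativity up.
Mg > Sr: they share group 2; the group trend gives Mg the larger value.
As > Mg: period and group pull opposite ways; the across-period shift dominates (2.18 vs 1.31).
Approximate values (Pauling): Mg 1.31, As 2.18, Sr 0.95, Cs 0.79.
The largest Pauling electronegativity among these belongs to As.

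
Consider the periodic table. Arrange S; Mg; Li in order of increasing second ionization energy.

Mg, S, Li

After 1 electron has been removed, what remains? S⁺ still has 5 valence electrons; Mg⁺ still has 1 valence electron; Li⁺ is the bare [He] core.
Breaking into a closed-shell core is much more expensive than removing a leftover valence electron — Li has the largest IE_2 here.
Valence configurations: S⁺ [Ne]3s²3p³, Mg⁺ [Ne]3s¹.
The numbers (kJ/mol): S 2252, Mg 1451, Li 7298.
Hence IE_2: Mg < S < Li.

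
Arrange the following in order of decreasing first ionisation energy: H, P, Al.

H, P, Al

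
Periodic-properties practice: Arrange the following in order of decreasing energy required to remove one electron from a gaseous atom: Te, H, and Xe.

H > Xe > Te

H is in period 1, group 1; Te is in period 5, group 16; Xe is in period 5, group 18.
Across a period the outer electron is held more tightly (higher IE₁); down a group it sits in a higher shell, more shielded, and comes off more easily.
Neither a single period nor a single group — weigh both effects.
Xe > Te: both are in period 5; the period trend gives Xe the larger value.
H > Xe: period and group pull opposite ways; the down-group shift dominates (1312 vs 1170 kJ/mol).
Tabulated first ionization energy (kJ/mol): H 1312, Te 869, Xe 1170.
So from highest to lowest: H > Xe > Te.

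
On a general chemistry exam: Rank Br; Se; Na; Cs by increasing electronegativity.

Cs, Na, Se, Br

Na is in period 3, group 1; Se is in period 4, group 16; Br is in period 4, group 17; Cs is in period 6, group 1.
Atoms toward the upper right of the periodic table pull bonding electrons most strongly.
Neither a single period nor a single group — weigh both effects.
Na > Cs: they share group 1; the group trend gives Na the larger value.
Se > Na: the two effects oppose for this pair; the across-period effect wins (2.55 vs 0.93).
Br > Se: both are in period 4; the period trend gives Br the larger value.
For reference (Pauling): Na 0.93, Se 2.55, Br 2.96, Cs 0.79.
So from lowest to highest: Cs < Na < Se < Br.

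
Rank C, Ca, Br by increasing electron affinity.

Ca < C < Br

C is in period 2, group 14; Ca is in period 4, group 2; Br is in period 4, group 17.
EA tends to increase across a period and decrease down a group, though the pattern is less regular than for IE or radius.
Neither a single period nor a single group — weigh both effects.
C > Ca: both effects reinforce here, so C is clearly the higher of the two.
Br > C: period and group pull opposite ways; the across-period shift dominates (325 vs 122 kJ/mol).
Tabulated electron affinity (kJ/mol): C 122, Ca 2, Br 325.
So from lowest to highest: Ca < C < Br.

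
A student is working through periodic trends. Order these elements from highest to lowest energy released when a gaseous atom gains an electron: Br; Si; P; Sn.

Br > Si > Sn > P

Si is in period 3, group 14; P is in period 3, group 15; Br is in period 4, group 17; Sn is in period 5, group 14.
Atoms with high Z_eff and room in the valence shell (especially the halogens) have the most exothermic electron affinities.
Neither a single period nor a single group — weigh both effects.
Sn > P: this pair runs against the simple trend — see the exception note.
Si > Sn: they share group 14; the group trend gives Si the larger value.
Br > Si: the two effects oppose for this pair; the across-period effect wins (325 vs 134 kJ/mol).
Note the exception: Sn has a higher electron affinity than P, contrary to the simple trend — adding an electron to P's half-filled np³ subshell costs electron-pairing energy.
Note the exception: Si has a higher electron affinity than P, contrary to the simple trend — adding an electron to P's half-filled 3p³ is unfavourable, so Si (3p²) has the more exothermic EA.
For reference (kJ/mol): Si 134, P 72, Br 325, Sn 107.
So from highest to lowest: Br > Si > Sn > P.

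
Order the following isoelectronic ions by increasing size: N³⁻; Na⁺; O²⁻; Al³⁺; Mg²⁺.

All of these have 10 electrons, so size is governed by nuclear charge alone: the more protons, the stronger the pull on the same electron cloud, and the smaller the ion.
Nuclear charges: Al³⁺ (Z=13), Mg²⁺ (Z=12), Na⁺ (Z=11), O²⁻ (Z=8), N³⁻ (Z=7).
Smallest to largest: Al³⁺ < Mg²⁺ < Na⁺ < O²⁻ < N³⁻.

Al³⁺, Mg²⁺, Na⁺, O²⁻, N³⁻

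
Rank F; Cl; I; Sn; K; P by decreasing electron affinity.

Electron affinity generally becomes more exothermic across a period toward the halogens and less exothermic down a group.
Neither a single period nor a single group — weigh both effects.
P > K: both effects reinforce here, so P is clearly the higher of the two.
Sn > P: this pair runs against the simple trend — see the exception note.
I > Sn: I lies to the right of Sn in period 5, so the across-period effect alone puts I higher.
F > I: F sits above I in group 17, so the down-group effect alone puts F higher.
Cl > F: this pair runs against the simple trend — see the exception note.
Note the exception: Sn has a higher electron affinity than P, contrary to the simple trend — adding an electron to P's half-filled np³ subshell costs electron-pairing energy.
Note the exception: Cl has a higher electron affinity than F, contrary to the simple trend — F's small 2p subshell makes the incoming electron feel strong e⁻–e⁻ repulsion, so Cl actually releases more energy on gaining an electron.
For reference (kJ/mol): F 328, P 72, Cl 349, K 48, Sn 107, I 295.
So from highest to lowest: Cl > F > I > Sn > P > K.

Cl, F, I, Sn, P, K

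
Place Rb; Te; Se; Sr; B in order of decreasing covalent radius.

Rb, Sr, Te, Se, B

B is in period 2, group 13; Se is in period 4, group 16; Rb is in period 5, group 1; Sr is in period 5, group 2; Te is in period 5, group 16.
Atomic radius shrinks across a period as nuclear charge pulls the same shell inward, and grows down a group as new shells are added.
Neither a single period nor a single group — weigh both effects.
Se > B: period and group pull opposite ways; the down-group shift dominates (116 vs 85 pm).
Te > Se: Te sits below Se in group 16, so the down-group effect alone puts Te larger.
Sr > Te: both are in period 5; the period trend gives Sr the larger value.
Rb > Sr: Rb lies to the left of Sr in period 5, so the across-period effect alone puts Rb larger.
Approximate values (pm): B 85, Se 116, Rb 210, Sr 185, Te 136.
So from largest to smallest: Rb > Sr > Te > Se > B.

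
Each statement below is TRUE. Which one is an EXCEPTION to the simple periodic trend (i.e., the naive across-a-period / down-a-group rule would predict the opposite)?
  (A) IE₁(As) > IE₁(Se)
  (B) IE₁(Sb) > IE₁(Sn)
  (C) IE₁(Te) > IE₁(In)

The general trend: IE₁ increases across a period and decreases down a group.
(A) As (period 4, group 15) vs Se (period 4, group 16): the stated order contradicts the simple trend.
(B) Sb (period 5, group 15) vs Sn (period 5, group 14): the stated order agrees with the simple trend.
(C) Te (period 5, group 16) vs In (period 5, group 13): the stated order agrees with the simple trend.
The exception is (A): Se (4p⁴) ionizes more easily than half-filled As (4p³).

(A)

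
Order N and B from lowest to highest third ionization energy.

B, N

Consider each +2 ion: N²⁺ still has 3 valence electrons; B²⁺ still has 1 valence electron.
All are still removing valence electrons, so compare the +2 ions as you would atoms: IE_3 generally rises across a period (higher Z_eff) and falls down a group (larger shell), subject to the usual subshell exceptions.
Valence configurations: N²⁺ [He]2s²2p¹, B²⁺ [He]2s¹.
Tabulated IE_3 (kJ/mol): N 4578, B 3660.
Putting it together, IE_3: B < N.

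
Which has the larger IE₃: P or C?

After 2 electrons have been removed, what remains? P²⁺ still has 3 valence electrons; C²⁺ still has 2 valence electrons.
All are still removing valence electrons, so compare the +2 ions as you would atoms: IE_3 generally rises across a period (higher Z_eff) and falls down a group (larger shell), subject to the usual subshell exceptions.
Valence configurations: P²⁺ [Ne]3s²3p¹, C²⁺ [He]2s².
Approximate IE_3 values (kJ/mol): P 2914, C 4620.
Putting it together, IE_3: P < C.

C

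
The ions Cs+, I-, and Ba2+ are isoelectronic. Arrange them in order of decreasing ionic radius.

I-, Cs+, Ba2+

All of these have 54 electrons, so size is governed by nuclear charge alone: the more protons, the stronger the pull on the same electron cloud, and the smaller the ion.
Nuclear charges: Ba2+ (Z=56), Cs+ (Z=55), I- (Z=53).
Largest to smallest: I- > Cs+ > Ba2+.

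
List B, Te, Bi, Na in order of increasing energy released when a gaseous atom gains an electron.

B < Na < Bi < Te

B is in period 2, group 13; Na is in period 3, group 1; Te is in period 5, group 16; Bi is in period 6, group 15.
EA tends to increase across a period and decrease down a group, though the pattern is less regular than for IE or radius.
Neither a single period nor a single group — weigh both effects.
Na > B: this pair runs against the simple trend — see the exception note.
Bi > Na: the two effects oppose for this pair; the across-period effect wins (91 vs 53 kJ/mol).
Te > Bi: both effects reinforce here, so Te is clearly the higher of the two.
Note the exception: Na has a higher electron affinity than B, contrary to the simple trend — B's ns²np¹ configuration gives only a small electron affinity — the sparsely filled np subshell binds an added electron weakly.
Approximate values (kJ/mol): B 27, Na 53, Te 190, Bi 91.
So from lowest to highest: B < Na < Bi < Te.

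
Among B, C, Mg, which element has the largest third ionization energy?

Mg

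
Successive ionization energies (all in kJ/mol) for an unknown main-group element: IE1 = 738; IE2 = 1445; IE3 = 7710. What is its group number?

Look for the largest jump between consecutive ionization energies: IE3/IE2 ≈ 5.3, far larger than any earlier ratio.
That jump marks the point where a core electron is being removed. So the atom has 2 valence electrons.
A main-group element with 2 valence electrons is in group 2.

Group 2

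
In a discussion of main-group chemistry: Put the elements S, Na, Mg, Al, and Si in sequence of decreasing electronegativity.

Na is in period 3, group 1; Mg is in period 3, group 2; Al is in period 3, group 13; Si is in period 3, group 14; S is in period 3, group 16.
Atoms toward the upper right of the periodic table pull bonding electrons most strongly.
All lie in period 3, so electronegativity increases left to right.
So from highest to lowest: S > Si > Al > Mg > Na.

S, Si, Al, Mg, Na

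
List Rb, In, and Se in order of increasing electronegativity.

Rb < In < Se

Se is in period 4, group 16; Rb is in period 5, group 1; In is in period 5, group 13.
Electronegativity increases across a period and decreases down a group, tracking effective nuclear charge and atomic size.
Here both period and group differ, so the two effects have to be weighed against each other.
In > Rb: both are in period 5; the period trend gives In the larger value.
Se > In: both effects reinforce here, so Se is clearly the higher of the two.
Approximate values (Pauling): Se 2.55, Rb 0.82, In 1.78.
So from lowest to highest: Rb < In < Se.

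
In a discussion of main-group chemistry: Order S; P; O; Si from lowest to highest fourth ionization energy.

Si, S, P, O

The fourth ionization energy removes an electron from the +3 ion. For each element: S³⁺ still has 3 valence electrons; P³⁺ still has 2 valence electrons; O³⁺ still has 3 valence electrons; Si³⁺ still has 1 valence electron.
All are still removing valence electrons, so compare the +3 ions as you would atoms: IE_4 generally rises across a period (higher Z_eff) and falls down a group (larger shell), subject to the usual subshell exceptions.
Valence configurations: S³⁺ [Ne]3s²3p¹, P³⁺ [Ne]3s², O³⁺ [He]2s²2p¹, Si³⁺ [Ne]3s¹.
S³⁺ loses a lone 3p electron whereas P³⁺ must break into a filled 3s² pair, so IE_4(P) > IE_4(S) even though S has the higher nuclear charge.
The numbers (kJ/mol): S 4556, P 4964, O 7469, Si 4356.
So the fourth ionization energies run Si < S < P < O.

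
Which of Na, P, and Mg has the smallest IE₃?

P

Consider each +2 ion: Na²⁺ is already 1 electron into the core; P²⁺ still has 3 valence electrons; Mg²⁺ is the bare [Ne] core.
Pulling an electron out of a noble-gas core costs far more than removing a remaining valence electron, so Na and Mg sit at the high end of IE_3.
The numbers (kJ/mol): Na 6910, P 2914, Mg 7733.
Putting it together, IE_3: P < Na < Mg.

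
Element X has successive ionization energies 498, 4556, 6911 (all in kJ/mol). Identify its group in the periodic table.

Group 1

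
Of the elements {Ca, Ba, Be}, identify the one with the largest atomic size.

Moving right in a period, electrons are added to the same shell under a stronger nuclear pull, so atoms get smaller; moving down, a new shell is opened and atoms get larger.
All are in group 2, so atomic radius increases down the group.
The largest atomic size among these belongs to Ba.

Ba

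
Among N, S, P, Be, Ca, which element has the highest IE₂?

The second ionization energy removes an electron from the +1 ion. For each element: N⁺ still has 4 valence electrons; S⁺ still has 5 valence electrons; P⁺ still has 4 valence electrons; Be⁺ still has 1 valence electron; Ca⁺ still has 1 valence electron.
All are still removing valence electrons, so compare the +1 ions as you would atoms: IE_2 generally rises across a period (higher Z_eff) and falls down a group (larger shell), subject to the usual subshell exceptions.
Valence configurations: N⁺ [He]2s²2p², S⁺ [Ne]3s²3p³, P⁺ [Ne]3s²3p², Be⁺ [He]2s¹, Ca⁺ [Ar]4s¹.
The numbers (kJ/mol): N 2856, S 2252, P 1907, Be 1757, Ca 1145.
Overall IE_2 order: Ca < Be < P < S < N.

N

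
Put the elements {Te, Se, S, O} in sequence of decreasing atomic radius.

O is in period 2, group 16; S is in period 3, group 16; Se is in period 4, group 16; Te is in period 5, group 16.
Across a period the added protons contract the valence shell; down a group each new principal shell makes the atom larger.
All are in group 16, so atomic radius increases down the group.
So from largest to smallest: Te > Se > S > O.

Te, Se, S, O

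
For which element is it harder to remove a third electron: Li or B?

Li

IE_3 is the cost of taking one more electron from the +2 cation: Li²⁺ is already 1 electron into the core; B²⁺ still has 1 valence electron.
Breaking into a closed-shell core is much more expensive than removing a leftover valence electron — Li has the largest IE_3 here.
Tabulated IE_3 (kJ/mol): Li 11815, B 3660.
Hence IE_3: B < Li.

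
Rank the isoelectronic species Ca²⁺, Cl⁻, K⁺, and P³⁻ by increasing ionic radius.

Ca²⁺ < K⁺ < Cl⁻ < P³⁻

All of these have 18 electrons, so size is governed by nuclear charge alone: the more protons, the stronger the pull on the same electron cloud, and the smaller the ion.
Nuclear charges: Ca²⁺ (Z=20), K⁺ (Z=19), Cl⁻ (Z=17), P³⁻ (Z=15).
Smallest to largest: Ca²⁺ < K⁺ < Cl⁻ < P³⁻.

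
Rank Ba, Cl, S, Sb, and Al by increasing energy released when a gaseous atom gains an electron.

Ba, Al, Sb, S, Cl

Adding an electron releases more energy for atoms nearer the top right (short of the noble gases).
These span different periods and groups, so the two trends combine.
Al > Ba: both effects reinforce here, so Al is clearly the higher of the two.
Sb > Al: the two effects oppose for this pair; the across-period effect wins (103 vs 42 kJ/mol).
S > Sb: relative to Sb, both the across-period and down-group shifts push S's electron affinity up.
Cl > S: both are in period 3; the period trend gives Cl the larger value.
For reference (kJ/mol): Al 42, S 200, Cl 349, Sb 103, Ba 14.
So from lowest to highest: Ba < Al < Sb < S < Cl.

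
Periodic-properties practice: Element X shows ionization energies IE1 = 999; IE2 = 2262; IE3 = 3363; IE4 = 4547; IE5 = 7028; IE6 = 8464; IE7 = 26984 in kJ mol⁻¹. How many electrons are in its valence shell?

Look for the largest jump between consecutive ionization energies: IE7/IE6 ≈ 3.2, far larger than any earlier ratio.
That jump marks the point where a core electron is being removed. So the atom has 6 valence electrons.

6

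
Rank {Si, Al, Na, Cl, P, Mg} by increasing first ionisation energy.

Na < Al < Mg < Si < P < Cl

Na is in period 3, group 1; Mg is in period 3, group 2; Al is in period 3, group 13; Si is in period 3, group 14; P is in period 3, group 15; Cl is in period 3, group 17.
IE₁ increases left→right with effective nuclear charge and decreases top→bottom as the valence shell moves farther out.
All lie in period 3; the across-period trend (first ionization energy increases left to right) applies, with the exception below.
Note the exception: Mg has a higher first ionization energy than Al, contrary to the simple trend — Al's single 3p electron is easier to remove than one from Mg's filled 3s².
Approximate values (kJ/mol): Na 496, Mg 738, Al 578, Si 786, P 1012, Cl 1251.
So from lowest to highest: Na < Al < Mg < Si < P < Cl.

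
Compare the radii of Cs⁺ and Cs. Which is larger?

Forming Cs⁺ removes 1 electron from Cs. Fewer electrons for the same nuclear charge means less shielding and a higher Z_eff on the remaining electrons, and for main-group metals the entire outer shell is lost.
A cation is smaller than its parent atom: Cs⁺ < Cs.

Cs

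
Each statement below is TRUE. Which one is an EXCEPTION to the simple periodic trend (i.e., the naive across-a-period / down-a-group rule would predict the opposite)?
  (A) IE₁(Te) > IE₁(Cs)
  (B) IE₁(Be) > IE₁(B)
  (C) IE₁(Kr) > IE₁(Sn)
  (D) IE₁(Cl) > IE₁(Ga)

The general trend: first ionisation energy increases across a period and decreases down a group.
(A) Te (period 5, group 16) vs Cs (period 6, group 1): the stated order agrees with the simple trend.
(B) Be (period 2, group 2) vs B (period 2, group 13): the stated order contradicts the simple trend.
(C) Kr (period 4, group 18) vs Sn (period 5, group 14): the stated order agrees with the simple trend.
(D) Cl (period 3, group 17) vs Ga (period 4, group 13): the stated order agrees with the simple trend.
The exception is (B): removing B's lone 2p electron is easier than breaking Be's filled 2s².

(B)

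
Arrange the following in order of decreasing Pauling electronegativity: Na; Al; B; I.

I > B > Al > Na

Atoms toward the upper right of the periodic table pull bonding electrons most strongly.
These span different periods and groups, so the two trends combine.
Al > Na: both are in period 3; the period trend gives Al the larger value.
B > Al: they share group 13; the group trend gives B the larger value.
I > B: period and group pull opposite ways; the across-period shift dominates (2.66 vs 2.04).
Approximate values (Pauling): B 2.04, Na 0.93, Al 1.61, I 2.66.
So from highest to lowest: I > B > Al > Na.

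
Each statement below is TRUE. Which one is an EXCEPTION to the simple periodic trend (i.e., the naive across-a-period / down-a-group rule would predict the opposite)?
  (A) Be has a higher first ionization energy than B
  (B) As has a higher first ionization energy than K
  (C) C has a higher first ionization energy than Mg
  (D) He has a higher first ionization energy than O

(A)

The general trend: first ionization energy increases across a period and decreases down a group.
(A) Be (period 2, group 2) vs B (period 2, group 13): the stated order contradicts the simple trend.
(B) As (period 4, group 15) vs K (period 4, group 1): the stated order agrees with the simple trend.
(C) C (period 2, group 14) vs Mg (period 3, group 2): the stated order agrees with the simple trend.
(D) He (period 1, group 18) vs O (period 2, group 16): the stated order agrees with the simple trend.
The exception is (A): removing B's lone 2p electron is easier than breaking Be's filled 2s².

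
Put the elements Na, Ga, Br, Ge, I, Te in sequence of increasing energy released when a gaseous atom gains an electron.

Ga, Na, Ge, Te, I, Br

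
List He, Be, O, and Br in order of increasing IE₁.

IE₁ increases left→right with effective nuclear charge and decreases top→bottom as the valence shell moves farther out.
Neither a single period nor a single group — weigh both effects.
Br > Be: the two effects oppose for this pair; the across-period effect wins (1140 vs 900 kJ/mol).
O > Br: period and group pull opposite ways; the down-group shift dominates (1314 vs 1140 kJ/mol).
He > O: relative to O, both the across-period and down-group shifts push He's first ionization energy up.
Approximate values (kJ/mol): He 2372, Be 900, O 1314, Br 1140.
So from lowest to highest: Be < Br < O < He.

Be < Br < O < He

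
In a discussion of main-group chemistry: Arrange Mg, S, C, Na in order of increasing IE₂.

Mg < S < C < Na

After 1 electron has been removed, what remains? Mg⁺ still has 1 valence electron; S⁺ still has 5 valence electrons; C⁺ still has 3 valence electrons; Na⁺ is the bare [Ne] core.
Breaking into a closed-shell core is much more expensive than removing a leftover valence electron — Na has the largest IE_2 here.
Valence configurations: Mg⁺ [Ne]3s¹, S⁺ [Ne]3s²3p³, C⁺ [He]2s²2p¹.
Tabulated IE_2 (kJ/mol): Mg 1451, S 2252, C 2353, Na 4562.
So the second ionization energies run Mg < S < C < Na.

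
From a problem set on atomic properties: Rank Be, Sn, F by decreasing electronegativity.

F > Sn > Be

Be is in period 2, group 2; F is in period 2, group 17; Sn is in period 5, group 14.
EN rises left→right (higher Z_eff, smaller atoms) and falls top→bottom (larger, more shielded atoms).
These span different periods and groups, so the two trends combine.
Sn > Be: the two effects oppose for this pair; the across-period effect wins (1.96 vs 1.57).
F > Sn: relative to Sn, both the across-period and down-group shifts push F's electronegativity up.
Approximate values (Pauling): Be 1.57, F 3.98, Sn 1.96.
So from highest to lowest: F > Sn > Be.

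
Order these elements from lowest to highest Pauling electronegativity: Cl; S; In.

S is in period 3, group 16; Cl is in period 3, group 17; In is in period 5, group 13.
Smaller atoms with higher effective nuclear charge are more electronegative.
Neither a single period nor a single group — weigh both effects.
S > In: both effects reinforce here, so S is clearly the higher of the two.
Cl > S: Cl lies to the right of S in period 3, so the across-period effect alone puts Cl higher.
Tabulated electronegativity (Pauling): S 2.58, Cl 3.16, In 1.78.
So from lowest to highest: In < S < Cl.

In, S, Cl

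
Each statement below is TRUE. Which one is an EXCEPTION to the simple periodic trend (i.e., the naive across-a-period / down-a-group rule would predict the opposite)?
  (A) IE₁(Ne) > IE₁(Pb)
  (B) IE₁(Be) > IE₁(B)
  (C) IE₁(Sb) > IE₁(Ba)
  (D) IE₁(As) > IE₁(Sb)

(B)

The general trend: first ionisation energy increases across a period and decreases down a group.
(A) Ne (period 2, group 18) vs Pb (period 6, group 14): the stated order agrees with the simple trend.
(B) Be (period 2, group 2) vs B (period 2, group 13): the stated order contradicts the simple trend.
(C) Sb (period 5, group 15) vs Ba (period 6, group 2): the stated order agrees with the simple trend.
(D) As (period 4, group 15) vs Sb (period 5, group 15): the stated order agrees with the simple trend.
The exception is (B): removing B's lone 2p electron is easier than breaking Be's filled 2s².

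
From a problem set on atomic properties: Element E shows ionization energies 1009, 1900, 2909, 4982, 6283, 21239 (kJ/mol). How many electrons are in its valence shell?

Look for the largest jump between consecutive ionization energies: IE6/IE5 ≈ 3.4, far larger than any earlier ratio.
That jump marks the point where a core electron is being removed. So the atom has 5 valence electrons.

5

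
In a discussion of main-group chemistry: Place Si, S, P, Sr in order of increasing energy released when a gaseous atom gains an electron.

Sr < P < Si < S

EA tends to increase across a period and decrease down a group, though the pattern is less regular than for IE or radius.
Neither a single period nor a single group — weigh both effects.
P > Sr: relative to Sr, both the across-period and down-group shifts push P's electron affinity up.
Si > P: this pair runs against the simple trend — see the exception note.
S > Si: S lies to the right of Si in period 3, so the across-period effect alone puts S higher.
Note the exception: Si has a higher electron affinity than P, contrary to the simple trend — adding an electron to P's half-filled 3p³ is unfavourable, so Si (3p²) has the more exothermic EA.
Approximate values (kJ/mol): Si 134, P 72, S 200, Sr 5.
So from lowest to highest: Sr < P < Si < S.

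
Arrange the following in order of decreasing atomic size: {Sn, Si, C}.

Sn > Si > C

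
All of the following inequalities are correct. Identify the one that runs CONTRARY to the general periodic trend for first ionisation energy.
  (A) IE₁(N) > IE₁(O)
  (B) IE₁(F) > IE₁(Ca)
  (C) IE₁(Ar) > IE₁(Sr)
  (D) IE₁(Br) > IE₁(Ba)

(A)

The general trend: first ionisation energy increases across a period and decreases down a group.
(A) N (period 2, group 15) vs O (period 2, group 16): the stated order contradicts the simple trend.
(B) F (period 2, group 17) vs Ca (period 4, group 2): the stated order agrees with the simple trend.
(C) Ar (period 3, group 18) vs Sr (period 5, group 2): the stated order agrees with the simple trend.
(D) Br (period 4, group 17) vs Ba (period 6, group 2): the stated order agrees with the simple trend.
The exception is (A): pairing an electron in O's 2p⁴ costs repulsion energy, so O ionizes more easily than half-filled N (2p³).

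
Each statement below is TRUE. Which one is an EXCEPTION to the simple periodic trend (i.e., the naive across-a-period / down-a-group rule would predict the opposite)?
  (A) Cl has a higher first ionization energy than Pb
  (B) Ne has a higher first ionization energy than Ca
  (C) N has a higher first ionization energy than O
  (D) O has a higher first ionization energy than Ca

The general trend: first ionization energy increases across a period and decreases down a group.
(A) Cl (period 3, group 17) vs Pb (period 6, group 14): the stated order agrees with the simple trend.
(B) Ne (period 2, group 18) vs Ca (period 4, group 2): the stated order agrees with the simple trend.
(C) N (period 2, group 15) vs O (period 2, group 16): the stated order contradicts the simple trend.
(D) O (period 2, group 16) vs Ca (period 4, group 2): the stated order agrees with the simple trend.
The exception is (C): pairing an electron in O's 2p⁴ costs repulsion energy, so O ionizes more easily than half-filled N (2p³).

(C)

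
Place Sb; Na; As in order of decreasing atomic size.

Na is in period 3, group 1; As is in period 4, group 15; Sb is in period 5, group 15.
Moving right in a period, electrons are added to the same shell under a stronger nuclear pull, so atoms get smaller; moving down, a new shell is opened and atoms get larger.
Neither a single period nor a single group — weigh both effects.
Sb > As: Sb sits below As in group 15, so the down-group effect alone puts Sb larger.
Na > Sb: period and group pull opposite ways; the across-period shift dominates (155 vs 140 pm).
Tabulated atomic radius (pm): Na 155, As 121, Sb 140.
So from largest to smallest: Na > Sb > As.

Na > Sb > As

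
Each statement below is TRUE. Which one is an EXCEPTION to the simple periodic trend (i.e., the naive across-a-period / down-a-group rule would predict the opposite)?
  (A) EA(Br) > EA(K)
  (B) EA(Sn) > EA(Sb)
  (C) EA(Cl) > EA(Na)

The general trend: electron affinity increases across a period and decreases down a group.
(A) Br (period 4, group 17) vs K (period 4, group 1): the stated order agrees with the simple trend.
(B) Sn (period 5, group 14) vs Sb (period 5, group 15): the stated order contradicts the simple trend.
(C) Cl (period 3, group 17) vs Na (period 3, group 1): the stated order agrees with the simple trend.
The exception is (B): adding an electron to Sb's half-filled 5p³ is unfavourable, so Sn has the more exothermic EA.

(B)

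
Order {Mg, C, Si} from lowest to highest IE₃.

Si < C < Mg

After 2 electrons have been removed, what remains? Mg²⁺ is the bare [Ne] core; C²⁺ still has 2 valence electrons; Si²⁺ still has 2 valence electrons.
Breaking into a closed-shell core is much more expensive than removing a leftover valence electron — Mg has the largest IE_3 here.
Valence configurations: C²⁺ [He]2s², Si²⁺ [Ne]3s².
The numbers (kJ/mol): Mg 7733, C 4620, Si 3232.
Hence IE_3: Si < C < Mg.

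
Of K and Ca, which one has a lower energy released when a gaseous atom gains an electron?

Ca

K is in period 4, group 1; Ca is in period 4, group 2.
EA tends to increase across a period and decrease down a group, though the pattern is less regular than for IE or radius.
All lie in period 4; the across-period trend (electron affinity increases left to right) applies, with the exception below.
Note the exception: K has a higher electron affinity than Ca, contrary to the simple trend — adding an electron to Ca (ns²) has to open a new, higher-energy np subshell, which is unfavourable.
Approximate values (kJ/mol): K 48, Ca 2.
So Ca has the lower energy released when a gaseous atom gains an electron (Ca < K).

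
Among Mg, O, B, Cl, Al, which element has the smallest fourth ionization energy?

Cl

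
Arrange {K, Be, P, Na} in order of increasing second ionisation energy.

After 1 electron has been removed, what remains? K⁺ is the bare [Ar] core; Be⁺ still has 1 valence electron; P⁺ still has 4 valence electrons; Na⁺ is the bare [Ne] core.
Breaking into a closed-shell core is much more expensive than removing a leftover valence electron — K and Na have the largest IE_2 here.
Valence configurations: Be⁺ [He]2s¹, P⁺ [Ne]3s²3p².
Tabulated IE_2 (kJ/mol): K 3052, Be 1757, P 1907, Na 4562.
Hence IE_2: Be < P < K < Na.

Be, P, K, Na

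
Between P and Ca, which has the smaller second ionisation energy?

Ca

Consider each +1 ion: P⁺ still has 4 valence electrons; Ca⁺ still has 1 valence electron.
All are still removing valence electrons, so compare the +1 ions as you would atoms: IE_2 generally rises across a period (higher Z_eff) and falls down a group (larger shell), subject to the usual subshell exceptions.
Valence configurations: P⁺ [Ne]3s²3p², Ca⁺ [Ar]4s¹.
Approximate IE_2 values (kJ/mol): P 1907, Ca 1145.
Overall IE_2 order: Ca < P.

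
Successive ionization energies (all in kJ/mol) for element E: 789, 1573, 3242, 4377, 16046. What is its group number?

Group 14

Look for the largest jump between consecutive ionization energies: IE5/IE4 ≈ 3.7, far larger than any earlier ratio.
That jump marks the point where a core electron is being removed. So the atom has 4 valence electrons.
A main-group element with 4 valence electrons is in group 14.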